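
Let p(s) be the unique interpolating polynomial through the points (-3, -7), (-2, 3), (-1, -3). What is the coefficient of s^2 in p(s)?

-8

The leading coefficient equals the top divided difference p[-3,-2,-1].
p[-3,-2] = (3 - (-7)) / (-2 - (-3)) = 10
p[-2,-1] = (-3 - 3) / (-1 - (-2)) = -6
p[-3,-2,-1] = (-6 - 10) / (-1 - (-3)) = -8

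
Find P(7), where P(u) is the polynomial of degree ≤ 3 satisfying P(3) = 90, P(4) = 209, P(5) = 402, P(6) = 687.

1082

Using Newton's divided-difference form:
P[3,4] = (209 - 90) / (4 - 3) = 119
P[4,5] = (402 - 209) / (5 - 4) = 193
P[5,6] = (687 - 402) / (6 - 5) = 285
P[3,4,5] = (193 - 119) / (5 - 3) = 37
P[4,5,6] = (285 - 193) / (6 - 4) = 46
P[3,4,5,6] = (46 - 37) / (6 - 3) = 3
P(7) = 90 + 119·(4) + 37·(4)·(3) + 3·(4)·(3)·(2) = 1082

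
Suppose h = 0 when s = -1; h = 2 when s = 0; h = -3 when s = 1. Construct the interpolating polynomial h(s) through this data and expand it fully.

h(s) = -(7/2)s^2 - (3/2)s + 2

Newton's divided differences:
h[-1,0] = (2 - 0) / (0 - (-1)) = 2
h[0,1] = (-3 - 2) / (1 - 0) = -5
h[-1,0,1] = (-5 - 2) / (1 - (-1)) = -7/2
h(s) = 2·(s + 1) + (-7/2)·(s + 1)s
Expanding: h(s) = -(7/2)s^2 - (3/2)s + 2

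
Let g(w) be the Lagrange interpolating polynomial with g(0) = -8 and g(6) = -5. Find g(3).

L_0(3) = (-3)/[(-6)] = 1/2
L_1(3) = (3)/[(6)] = 1/2
Sum: (-8)·(1/2) + (-5)·(1/2) = -13/2

-13/2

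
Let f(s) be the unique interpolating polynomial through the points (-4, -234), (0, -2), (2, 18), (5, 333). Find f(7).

943

Evaluate each Lagrange basis at s = 7:
L_0(7) = (7)·(5)·(2)/[(-4)·(-6)·(-9)] = -35/108
L_1(7) = (11)·(5)·(2)/[(4)·(-2)·(-5)] = 11/4
L_2(7) = (11)·(7)·(2)/[(6)·(2)·(-3)] = -77/18
L_3(7) = (11)·(7)·(5)/[(9)·(5)·(3)] = 77/27
Sum: (-234)·(-35/108) + (-2)·(11/4) + 18·(-77/18) + 333·(77/27) = 943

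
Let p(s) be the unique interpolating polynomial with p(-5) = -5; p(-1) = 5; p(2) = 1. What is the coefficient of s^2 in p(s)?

-23/42

Build the Lagrange basis polynomials:
L_0(s) = (s + 1)(s - 2) / [28] = (1/28)s^2 - (1/28)s - 1/14
L_1(s) = (s + 5)(s - 2) / [-12] = -(1/12)s^2 - (1/4)s + 5/6
L_2(s) = (s + 5)(s + 1) / [21] = (1/21)s^2 + (2/7)s + 5/21
p(s) = (-5)·L_0 + 5·L_1 + 1·L_2
Only the coefficient of s^2 is needed; take it from each L_i and combine:
(-5)·(1/28) + 5·(-1/12) + 1·(1/21) = -23/42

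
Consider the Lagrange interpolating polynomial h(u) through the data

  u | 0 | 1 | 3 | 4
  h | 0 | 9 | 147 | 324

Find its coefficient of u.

1

Build the Lagrange basis polynomials:
L_0(u) = (u - 1)(u - 3)(u - 4) / [-12] = -(1/12)u^3 + (2/3)u^2 - (19/12)u + 1
L_1(u) = u(u - 3)(u - 4) / [6] = (1/6)u^3 - (7/6)u^2 + 2u
L_2(u) = u(u - 1)(u - 4) / [-6] = -(1/6)u^3 + (5/6)u^2 - (2/3)u
L_3(u) = u(u - 1)(u - 3) / [12] = (1/12)u^3 - (1/3)u^2 + (1/4)u
h(u) = 0·L_0 + 9·L_1 + 147·L_2 + 324·L_3
Only the coefficient of u is needed; take it from each L_i and combine:
0·(-19/12) + 9·(2) + 147·(-2/3) + 324·(1/4) = 1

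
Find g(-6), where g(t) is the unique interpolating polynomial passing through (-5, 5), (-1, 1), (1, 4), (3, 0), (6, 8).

4533/176

L_0(-6) = (-5)·(-7)·(-9)·(-12)/[(-4)·(-6)·(-8)·(-11)] = 315/176
L_1(-6) = (-1)·(-7)·(-9)·(-12)/[(4)·(-2)·(-4)·(-7)] = -27/8
L_2(-6) = (-1)·(-5)·(-9)·(-12)/[(6)·(2)·(-2)·(-5)] = 9/2
L_3(-6) = (-1)·(-5)·(-7)·(-12)/[(8)·(4)·(2)·(-3)] = -35/16
L_4(-6) = (-1)·(-5)·(-7)·(-9)/[(11)·(7)·(5)·(3)] = 3/11
Sum: 5·(315/176) + 1·(-27/8) + 4·(9/2) + 0 + 8·(3/11) = 4533/176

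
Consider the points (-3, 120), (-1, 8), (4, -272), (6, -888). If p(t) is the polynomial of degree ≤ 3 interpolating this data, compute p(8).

Evaluate each Lagrange basis at t = 8:
L_0(8) = (9)·(4)·(2)/[(-2)·(-7)·(-9)] = -4/7
L_1(8) = (11)·(4)·(2)/[(2)·(-5)·(-7)] = 44/35
L_2(8) = (11)·(9)·(2)/[(7)·(5)·(-2)] = -99/35
L_3(8) = (11)·(9)·(4)/[(9)·(7)·(2)] = 22/7
Sum: 120·(-4/7) + 8·(44/35) + (-272)·(-99/35) + (-888)·(22/7) = -2080

-2080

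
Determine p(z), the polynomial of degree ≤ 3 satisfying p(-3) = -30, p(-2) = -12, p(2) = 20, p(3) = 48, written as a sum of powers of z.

p(z) = z^3 + z^2 + 4z

Newton's divided differences:
p[-3,-2] = (-12 - (-30)) / (-2 - (-3)) = 18
p[-2,2] = (20 - (-12)) / (2 - (-2)) = 8
p[2,3] = (48 - 20) / (3 - 2) = 28
p[-3,-2,2] = (8 - 18) / (2 - (-3)) = -2
p[-2,2,3] = (28 - 8) / (3 - (-2)) = 4
p[-3,-2,2,3] = (4 - (-2)) / (3 - (-3)) = 1
p(z) = -30 + 18·(z + 3) + (-2)·(z + 3)(z + 2) + 1·(z + 3)(z + 2)(z - 2)
Expanding: p(z) = z^3 + z^2 + 4z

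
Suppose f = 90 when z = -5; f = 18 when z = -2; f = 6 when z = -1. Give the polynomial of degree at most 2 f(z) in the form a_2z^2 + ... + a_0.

L_0(z) = (z + 2)(z + 1) / [12] = (1/12)z^2 + (1/4)z + 1/6
L_1(z) = (z + 5)(z + 1) / [-3] = -(1/3)z^2 - 2z - 5/3
L_2(z) = (z + 5)(z + 2) / [4] = (1/4)z^2 + (7/4)z + 5/2
f(z) = 90·L_0 + 18·L_1 + 6·L_2
  90·L_0(z) = (15/2)z^2 + (45/2)z + 15
  18·L_1(z) = -6z^2 - 36z - 30
  6·L_2(z) = (3/2)z^2 + (21/2)z + 15
Adding term by term: 3z^2 - 3z

f(z) = 3z^2 - 3z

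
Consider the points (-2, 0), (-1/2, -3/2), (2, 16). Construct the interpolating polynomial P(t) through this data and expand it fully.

P(t) = 2t^2 + 4t

L_0(t) = (t + 1/2)(t - 2) / [6] = (1/6)t^2 - (1/4)t - 1/6
L_1(t) = (t + 2)(t - 2) / [-15/4] = -(4/15)t^2 + 16/15
L_2(t) = (t + 2)(t + 1/2) / [10] = (1/10)t^2 + (1/4)t + 1/10
P(t) = 0·L_0 + (-3/2)·L_1 + 16·L_2
  0·L_0(t) = 0
  (-3/2)·L_1(t) = (2/5)t^2 - 8/5
  16·L_2(t) = (8/5)t^2 + 4t + 8/5
Adding term by term: 2t^2 + 4t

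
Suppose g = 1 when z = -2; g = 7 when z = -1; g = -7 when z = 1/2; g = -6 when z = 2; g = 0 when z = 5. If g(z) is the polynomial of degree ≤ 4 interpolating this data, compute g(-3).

-3904/81

Evaluate each Lagrange basis at z = -3:
L_0(-3) = (-2)·(-7/2)·(-5)·(-8)/[(-1)·(-5/2)·(-4)·(-7)] = 4
L_1(-3) = (-1)·(-7/2)·(-5)·(-8)/[(1)·(-3/2)·(-3)·(-6)] = -140/27
L_2(-3) = (-1)·(-2)·(-5)·(-8)/[(5/2)·(3/2)·(-3/2)·(-9/2)] = 256/81
L_3(-3) = (-1)·(-2)·(-7/2)·(-8)/[(4)·(3)·(3/2)·(-3)] = -28/27
L_4(-3) = (-1)·(-2)·(-7/2)·(-5)/[(7)·(6)·(9/2)·(3)] = 5/81
Sum: 1·(4) + 7·(-140/27) + (-7)·(256/81) + (-6)·(-28/27) + 0 = -3904/81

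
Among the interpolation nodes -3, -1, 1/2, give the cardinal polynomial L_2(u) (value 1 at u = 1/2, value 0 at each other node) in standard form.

L_2(u) = (4/21)u^2 + (16/21)u + 4/7

L_2(u) = (u + 3)(u + 1) / [(7/2)·(3/2)]
       = (u^2 + 4u + 3) / (21/4)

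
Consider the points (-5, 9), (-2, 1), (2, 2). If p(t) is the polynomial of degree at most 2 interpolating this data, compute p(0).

Evaluate each Lagrange basis at t = 0:
L_0(0) = (2)·(-2)/[(-3)·(-7)] = -4/21
L_1(0) = (5)·(-2)/[(3)·(-4)] = 5/6
L_2(0) = (5)·(2)/[(7)·(4)] = 5/14
Sum: 9·(-4/21) + 1·(5/6) + 2·(5/14) = -1/6

-1/6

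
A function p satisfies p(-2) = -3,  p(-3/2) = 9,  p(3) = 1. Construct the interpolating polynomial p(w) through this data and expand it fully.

p(w) = -(232/45)w^2 + (268/45)w + 443/15

Build the Lagrange basis polynomials:
L_0(w) = (w + 3/2)(w - 3) / [5/2] = (2/5)w^2 - (3/5)w - 9/5
L_1(w) = (w + 2)(w - 3) / [-9/4] = -(4/9)w^2 + (4/9)w + 8/3
L_2(w) = (w + 2)(w + 3/2) / [45/2] = (2/45)w^2 + (7/45)w + 2/15
p(w) = (-3)·L_0 + 9·L_1 + 1·L_2
  (-3)·L_0(w) = -(6/5)w^2 + (9/5)w + 27/5
  9·L_1(w) = -4w^2 + 4w + 24
  1·L_2(w) = (2/45)w^2 + (7/45)w + 2/15
Adding term by term: -(232/45)w^2 + (268/45)w + 443/15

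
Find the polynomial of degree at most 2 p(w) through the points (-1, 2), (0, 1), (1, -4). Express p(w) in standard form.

p(w) = -2w^2 - 3w + 1

Newton's divided differences:
p[-1,0] = (1 - 2) / (0 - (-1)) = -1
p[0,1] = (-4 - 1) / (1 - 0) = -5
p[-1,0,1] = (-5 - (-1)) / (1 - (-1)) = -2
p(w) = 2 + (-1)·(w + 1) + (-2)·(w + 1)w
Expanding: p(w) = -2w^2 - 3w + 1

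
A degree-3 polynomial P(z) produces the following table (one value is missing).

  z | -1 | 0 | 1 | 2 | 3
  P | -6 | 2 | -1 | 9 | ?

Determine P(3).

The 4 known values determine P uniquely (degree ≤ 3).
Evaluate each Lagrange basis at z = 3:
L_0(3) = (3)·(2)·(1)/[(-1)·(-2)·(-3)] = -1
L_1(3) = (4)·(2)·(1)/[(1)·(-1)·(-2)] = 4
L_2(3) = (4)·(3)·(1)/[(2)·(1)·(-1)] = -6
L_3(3) = (4)·(3)·(2)/[(3)·(2)·(1)] = 4
Sum: (-6)·(-1) + 2·(4) + (-1)·(-6) + 9·(4) = 56

56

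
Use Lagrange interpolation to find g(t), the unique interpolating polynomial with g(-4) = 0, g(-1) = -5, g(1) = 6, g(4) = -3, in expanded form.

Build the Lagrange basis polynomials:
L_0(t) = (t + 1)(t - 1)(t - 4) / [-120] = -(1/120)t^3 + (1/30)t^2 + (1/120)t - 1/30
L_1(t) = (t + 4)(t - 1)(t - 4) / [30] = (1/30)t^3 - (1/30)t^2 - (8/15)t + 8/15
L_2(t) = (t + 4)(t + 1)(t - 4) / [-30] = -(1/30)t^3 - (1/30)t^2 + (8/15)t + 8/15
L_3(t) = (t + 4)(t + 1)(t - 1) / [120] = (1/120)t^3 + (1/30)t^2 - (1/120)t - 1/30
g(t) = 0·L_0 + (-5)·L_1 + 6·L_2 + (-3)·L_3
  0·L_0(t) = 0
  (-5)·L_1(t) = -(1/6)t^3 + (1/6)t^2 + (8/3)t - 8/3
  6·L_2(t) = -(1/5)t^3 - (1/5)t^2 + (16/5)t + 16/5
  (-3)·L_3(t) = -(1/40)t^3 - (1/10)t^2 + (1/40)t + 1/10
Adding term by term: -(47/120)t^3 - (2/15)t^2 + (707/120)t + 19/30

g(t) = -(47/120)t^3 - (2/15)t^2 + (707/120)t + 19/30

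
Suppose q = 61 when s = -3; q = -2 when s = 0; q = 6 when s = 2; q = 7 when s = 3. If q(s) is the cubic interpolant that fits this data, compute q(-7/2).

719/8

Evaluate each Lagrange basis at s = -7/2:
L_0(-7/2) = (-7/2)·(-11/2)·(-13/2)/[(-3)·(-5)·(-6)] = 1001/720
L_1(-7/2) = (-1/2)·(-11/2)·(-13/2)/[(3)·(-2)·(-3)] = -143/144
L_2(-7/2) = (-1/2)·(-7/2)·(-13/2)/[(5)·(2)·(-1)] = 91/80
L_3(-7/2) = (-1/2)·(-7/2)·(-11/2)/[(6)·(3)·(1)] = -77/144
Sum: 61·(1001/720) + (-2)·(-143/144) + 6·(91/80) + 7·(-77/144) = 719/8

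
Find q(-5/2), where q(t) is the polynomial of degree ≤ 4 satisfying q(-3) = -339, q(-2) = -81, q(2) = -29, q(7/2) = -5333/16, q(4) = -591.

Evaluate each Lagrange basis at t = -5/2:
L_0(-5/2) = (-1/2)·(-9/2)·(-6)·(-13/2)/[(-1)·(-5)·(-13/2)·(-7)] = 27/70
L_1(-5/2) = (1/2)·(-9/2)·(-6)·(-13/2)/[(1)·(-4)·(-11/2)·(-6)] = 117/176
L_2(-5/2) = (1/2)·(-1/2)·(-6)·(-13/2)/[(5)·(4)·(-3/2)·(-2)] = -13/80
L_3(-5/2) = (1/2)·(-1/2)·(-9/2)·(-13/2)/[(13/2)·(11/2)·(3/2)·(-1/2)] = 3/11
L_4(-5/2) = (1/2)·(-1/2)·(-9/2)·(-6)/[(7)·(6)·(2)·(1/2)] = -9/56
Sum: (-339)·(27/70) + (-81)·(117/176) + (-29)·(-13/80) + (-5333/16)·(3/11) + (-591)·(-9/56) = -2813/16

-2813/16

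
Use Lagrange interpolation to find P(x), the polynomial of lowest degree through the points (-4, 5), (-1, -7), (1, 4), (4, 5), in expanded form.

Build the Lagrange basis polynomials:
L_0(x) = (x + 1)(x - 1)(x - 4) / [-120] = -(1/120)x^3 + (1/30)x^2 + (1/120)x - 1/30
L_1(x) = (x + 4)(x - 1)(x - 4) / [30] = (1/30)x^3 - (1/30)x^2 - (8/15)x + 8/15
L_2(x) = (x + 4)(x + 1)(x - 4) / [-30] = -(1/30)x^3 - (1/30)x^2 + (8/15)x + 8/15
L_3(x) = (x + 4)(x + 1)(x - 1) / [120] = (1/120)x^3 + (1/30)x^2 - (1/120)x - 1/30
P(x) = 5·L_0 + (-7)·L_1 + 4·L_2 + 5·L_3
  5·L_0(x) = -(1/24)x^3 + (1/6)x^2 + (1/24)x - 1/6
  (-7)·L_1(x) = -(7/30)x^3 + (7/30)x^2 + (56/15)x - 56/15
  4·L_2(x) = -(2/15)x^3 - (2/15)x^2 + (32/15)x + 32/15
  5·L_3(x) = (1/24)x^3 + (1/6)x^2 - (1/24)x - 1/6
Adding term by term: -(11/30)x^3 + (13/30)x^2 + (88/15)x - 29/15

P(x) = -(11/30)x^3 + (13/30)x^2 + (88/15)x - 29/15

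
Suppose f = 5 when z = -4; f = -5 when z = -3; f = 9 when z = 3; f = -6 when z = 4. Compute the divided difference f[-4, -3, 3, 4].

f[-4,-3] = (-5 - 5) / (-3 - (-4)) = -10
f[-3,3] = (9 - (-5)) / (3 - (-3)) = 7/3
f[3,4] = (-6 - 9) / (4 - 3) = -15
f[-4,-3,3] = (7/3 - (-10)) / (3 - (-4)) = 37/21
f[-3,3,4] = (-15 - 7/3) / (4 - (-3)) = -52/21
f[-4,-3,3,4] = (-52/21 - 37/21) / (4 - (-4)) = -89/168

-89/168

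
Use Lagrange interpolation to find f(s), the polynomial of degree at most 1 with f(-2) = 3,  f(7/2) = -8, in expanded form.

L_0(s) = (s - 7/2) / [-11/2] = -(2/11)s + 7/11
L_1(s) = (s + 2) / [11/2] = (2/11)s + 4/11
f(s) = 3·L_0 + (-8)·L_1
  3·L_0(s) = -(6/11)s + 21/11
  (-8)·L_1(s) = -(16/11)s - 32/11
Adding term by term: -2s - 1

f(s) = -2s - 1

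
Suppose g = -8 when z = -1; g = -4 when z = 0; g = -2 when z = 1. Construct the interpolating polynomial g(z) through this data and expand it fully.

Build the Lagrange basis polynomials:
L_0(z) = z(z - 1) / [2] = (1/2)z^2 - (1/2)z
L_1(z) = (z + 1)(z - 1) / [-1] = -z^2 + 1
L_2(z) = (z + 1)z / [2] = (1/2)z^2 + (1/2)z
g(z) = (-8)·L_0 + (-4)·L_1 + (-2)·L_2
  (-8)·L_0(z) = -4z^2 + 4z
  (-4)·L_1(z) = 4z^2 - 4
  (-2)·L_2(z) = -z^2 - z
Adding term by term: -z^2 + 3z - 4

g(z) = -z^2 + 3z - 4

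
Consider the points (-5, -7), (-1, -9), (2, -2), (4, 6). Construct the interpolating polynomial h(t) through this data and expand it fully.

h(t) = -(1/126)t^3 + (47/126)t^2 + (125/63)t - 466/63

Newton's divided differences:
h[-5,-1] = (-9 - (-7)) / (-1 - (-5)) = -1/2
h[-1,2] = (-2 - (-9)) / (2 - (-1)) = 7/3
h[2,4] = (6 - (-2)) / (4 - 2) = 4
h[-5,-1,2] = (7/3 - (-1/2)) / (2 - (-5)) = 17/42
h[-1,2,4] = (4 - 7/3) / (4 - (-1)) = 1/3
h[-5,-1,2,4] = (1/3 - 17/42) / (4 - (-5)) = -1/126
h(t) = -7 + (-1/2)·(t + 5) + (17/42)·(t + 5)(t + 1) + (-1/126)·(t + 5)(t + 1)(t - 2)
Expanding: h(t) = -(1/126)t^3 + (47/126)t^2 + (125/63)t - 466/63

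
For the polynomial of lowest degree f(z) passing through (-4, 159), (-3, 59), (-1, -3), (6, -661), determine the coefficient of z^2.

L_0(z) = (z + 3)(z + 1)(z - 6) / [-30] = -(1/30)z^3 + (1/15)z^2 + (7/10)z + 3/5
L_1(z) = (z + 4)(z + 1)(z - 6) / [18] = (1/18)z^3 - (1/18)z^2 - (13/9)z - 4/3
L_2(z) = (z + 4)(z + 3)(z - 6) / [-42] = -(1/42)z^3 - (1/42)z^2 + (5/7)z + 12/7
L_3(z) = (z + 4)(z + 3)(z + 1) / [630] = (1/630)z^3 + (4/315)z^2 + (19/630)z + 2/105
f(z) = 159·L_0 + 59·L_1 + (-3)·L_2 + (-661)·L_3
Only the coefficient of z^2 is needed; take it from each L_i and combine:
159·(1/15) + 59·(-1/18) + (-3)·(-1/42) + (-661)·(4/315) = -1

-1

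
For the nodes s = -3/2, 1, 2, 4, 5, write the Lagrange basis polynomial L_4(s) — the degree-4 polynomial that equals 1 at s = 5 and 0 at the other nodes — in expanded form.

L_4(s) = (1/78)s^4 - (11/156)s^3 + (7/156)s^2 + (1/6)s - 2/13

L_4(s) = (s + 3/2)(s - 1)(s - 2)(s - 4) / [(13/2)·(4)·(3)·(1)]
       = (s^4 - (11/2)s^3 + (7/2)s^2 + 13s - 12) / (78)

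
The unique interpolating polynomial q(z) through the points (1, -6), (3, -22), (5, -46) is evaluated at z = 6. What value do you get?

-61

Evaluate each Lagrange basis at z = 6:
L_0(6) = (3)·(1)/[(-2)·(-4)] = 3/8
L_1(6) = (5)·(1)/[(2)·(-2)] = -5/4
L_2(6) = (5)·(3)/[(4)·(2)] = 15/8
Sum: (-6)·(3/8) + (-22)·(-5/4) + (-46)·(15/8) = -61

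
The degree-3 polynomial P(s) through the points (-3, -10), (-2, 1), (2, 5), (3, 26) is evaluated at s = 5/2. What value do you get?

Evaluate each Lagrange basis at s = 5/2:
L_0(5/2) = (9/2)·(1/2)·(-1/2)/[(-1)·(-5)·(-6)] = 3/80
L_1(5/2) = (11/2)·(1/2)·(-1/2)/[(1)·(-4)·(-5)] = -11/160
L_2(5/2) = (11/2)·(9/2)·(-1/2)/[(5)·(4)·(-1)] = 99/160
L_3(5/2) = (11/2)·(9/2)·(1/2)/[(6)·(5)·(1)] = 33/80
Sum: (-10)·(3/80) + 1·(-11/160) + 5·(99/160) + 26·(33/80) = 107/8

107/8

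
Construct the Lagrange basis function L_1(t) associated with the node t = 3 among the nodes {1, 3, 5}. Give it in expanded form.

L_1(t) = (t - 1)(t - 5) / [(2)·(-2)]
       = (t^2 - 6t + 5) / (-4)

L_1(t) = -(1/4)t^2 + (3/2)t - 5/4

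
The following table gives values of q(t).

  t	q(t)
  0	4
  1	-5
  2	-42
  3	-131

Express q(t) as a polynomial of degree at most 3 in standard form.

q(t) = -4t^3 - 2t^2 - 3t + 4

L_0(t) = (t - 1)(t - 2)(t - 3) / [-6] = -(1/6)t^3 + t^2 - (11/6)t + 1
L_1(t) = t(t - 2)(t - 3) / [2] = (1/2)t^3 - (5/2)t^2 + 3t
L_2(t) = t(t - 1)(t - 3) / [-2] = -(1/2)t^3 + 2t^2 - (3/2)t
L_3(t) = t(t - 1)(t - 2) / [6] = (1/6)t^3 - (1/2)t^2 + (1/3)t
q(t) = 4·L_0 + (-5)·L_1 + (-42)·L_2 + (-131)·L_3
  4·L_0(t) = -(2/3)t^3 + 4t^2 - (22/3)t + 4
  (-5)·L_1(t) = -(5/2)t^3 + (25/2)t^2 - 15t
  (-42)·L_2(t) = 21t^3 - 84t^2 + 63t
  (-131)·L_3(t) = -(131/6)t^3 + (131/2)t^2 - (131/3)t
Adding term by term: -4t^3 - 2t^2 - 3t + 4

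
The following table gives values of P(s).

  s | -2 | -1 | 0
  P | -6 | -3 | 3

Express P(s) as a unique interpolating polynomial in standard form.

Newton's divided differences:
P[-2,-1] = (-3 - (-6)) / (-1 - (-2)) = 3
P[-1,0] = (3 - (-3)) / (0 - (-1)) = 6
P[-2,-1,0] = (6 - 3) / (0 - (-2)) = 3/2
P(s) = -6 + 3·(s + 2) + (3/2)·(s + 2)(s + 1)
Expanding: P(s) = (3/2)s^2 + (15/2)s + 3

P(s) = (3/2)s^2 + (15/2)s + 3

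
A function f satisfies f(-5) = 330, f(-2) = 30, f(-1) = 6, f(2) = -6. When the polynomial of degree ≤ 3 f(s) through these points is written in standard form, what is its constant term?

0

Build the Lagrange basis polynomials:
L_0(s) = (s + 2)(s + 1)(s - 2) / [-84] = -(1/84)s^3 - (1/84)s^2 + (1/21)s + 1/21
L_1(s) = (s + 5)(s + 1)(s - 2) / [12] = (1/12)s^3 + (1/3)s^2 - (7/12)s - 5/6
L_2(s) = (s + 5)(s + 2)(s - 2) / [-12] = -(1/12)s^3 - (5/12)s^2 + (1/3)s + 5/3
L_3(s) = (s + 5)(s + 2)(s + 1) / [84] = (1/84)s^3 + (2/21)s^2 + (17/84)s + 5/42
f(s) = 330·L_0 + 30·L_1 + 6·L_2 + (-6)·L_3
Only the constant term is needed; take it from each L_i and combine:
330·(1/21) + 30·(-5/6) + 6·(5/3) + (-6)·(5/42) = 0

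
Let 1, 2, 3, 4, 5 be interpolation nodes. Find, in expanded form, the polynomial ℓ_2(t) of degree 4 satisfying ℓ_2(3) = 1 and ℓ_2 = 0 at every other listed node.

ℓ_2(t) = (t - 1)(t - 2)(t - 4)(t - 5) / [(2)·(1)·(-1)·(-2)]
       = (t^4 - 12t^3 + 49t^2 - 78t + 40) / (4)

ℓ_2(t) = (1/4)t^4 - 3t^3 + (49/4)t^2 - (39/2)t + 10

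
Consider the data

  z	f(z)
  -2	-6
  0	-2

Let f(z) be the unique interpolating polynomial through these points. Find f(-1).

Evaluate each Lagrange basis at z = -1:
L_0(-1) = (-1)/[(-2)] = 1/2
L_1(-1) = (1)/[(2)] = 1/2
Sum: (-6)·(1/2) + (-2)·(1/2) = -4

-4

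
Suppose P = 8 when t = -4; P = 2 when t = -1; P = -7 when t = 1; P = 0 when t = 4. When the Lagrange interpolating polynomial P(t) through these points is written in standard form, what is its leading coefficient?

Build the Lagrange basis polynomials:
L_0(t) = (t + 1)(t - 1)(t - 4) / [-120] = -(1/120)t^3 + (1/30)t^2 + (1/120)t - 1/30
L_1(t) = (t + 4)(t - 1)(t - 4) / [30] = (1/30)t^3 - (1/30)t^2 - (8/15)t + 8/15
L_2(t) = (t + 4)(t + 1)(t - 4) / [-30] = -(1/30)t^3 - (1/30)t^2 + (8/15)t + 8/15
L_3(t) = (t + 4)(t + 1)(t - 1) / [120] = (1/120)t^3 + (1/30)t^2 - (1/120)t - 1/30
P(t) = 8·L_0 + 2·L_1 + (-7)·L_2 + 0·L_3
Only the coefficient of t^3 is needed; take it from each L_i and combine:
8·(-1/120) + 2·(1/30) + (-7)·(-1/30) + 0·(1/120) = 7/30

7/30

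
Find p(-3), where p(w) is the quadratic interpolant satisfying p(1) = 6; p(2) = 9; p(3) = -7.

Evaluate each Lagrange basis at w = -3:
L_0(-3) = (-5)·(-6)/[(-1)·(-2)] = 15
L_1(-3) = (-4)·(-6)/[(1)·(-1)] = -24
L_2(-3) = (-4)·(-5)/[(2)·(1)] = 10
Sum: 6·(15) + 9·(-24) + (-7)·(10) = -196

-196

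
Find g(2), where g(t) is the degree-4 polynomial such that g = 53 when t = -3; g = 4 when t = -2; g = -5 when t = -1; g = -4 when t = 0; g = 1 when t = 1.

28

Evaluate each Lagrange basis at t = 2:
L_0(2) = (4)·(3)·(2)·(1)/[(-1)·(-2)·(-3)·(-4)] = 1
L_1(2) = (5)·(3)·(2)·(1)/[(1)·(-1)·(-2)·(-3)] = -5
L_2(2) = (5)·(4)·(2)·(1)/[(2)·(1)·(-1)·(-2)] = 10
L_3(2) = (5)·(4)·(3)·(1)/[(3)·(2)·(1)·(-1)] = -10
L_4(2) = (5)·(4)·(3)·(2)/[(4)·(3)·(2)·(1)] = 5
Sum: 53·(1) + 4·(-5) + (-5)·(10) + (-4)·(-10) + 1·(5) = 28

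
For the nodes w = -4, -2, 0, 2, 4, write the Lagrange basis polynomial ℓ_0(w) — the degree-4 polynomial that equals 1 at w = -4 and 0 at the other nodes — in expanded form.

ℓ_0(w) = (w + 2)w(w - 2)(w - 4) / [(-2)·(-4)·(-6)·(-8)]
       = (w^4 - 4w^3 - 4w^2 + 16w) / (384)

ℓ_0(w) = (1/384)w^4 - (1/96)w^3 - (1/96)w^2 + (1/24)w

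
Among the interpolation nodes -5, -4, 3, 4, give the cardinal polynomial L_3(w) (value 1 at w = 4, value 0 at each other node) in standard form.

L_3(w) = (w + 5)(w + 4)(w - 3) / [(9)·(8)·(1)]
       = (w^3 + 6w^2 - 7w - 60) / (72)

L_3(w) = (1/72)w^3 + (1/12)w^2 - (7/72)w - 5/6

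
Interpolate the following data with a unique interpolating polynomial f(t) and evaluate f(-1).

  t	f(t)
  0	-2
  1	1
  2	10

Using Newton's divided-difference form:
f[0,1] = (1 - (-2)) / (1 - 0) = 3
f[1,2] = (10 - 1) / (2 - 1) = 9
f[0,1,2] = (9 - 3) / (2 - 0) = 3
f(-1) = -2 + 3·(-1) + 3·(-1)·(-2) = 1

1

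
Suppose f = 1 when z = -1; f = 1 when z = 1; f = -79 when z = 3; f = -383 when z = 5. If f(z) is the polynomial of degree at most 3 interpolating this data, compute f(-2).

16

L_0(-2) = (-3)·(-5)·(-7)/[(-2)·(-4)·(-6)] = 35/16
L_1(-2) = (-1)·(-5)·(-7)/[(2)·(-2)·(-4)] = -35/16
L_2(-2) = (-1)·(-3)·(-7)/[(4)·(2)·(-2)] = 21/16
L_3(-2) = (-1)·(-3)·(-5)/[(6)·(4)·(2)] = -5/16
Sum: 1·(35/16) + 1·(-35/16) + (-79)·(21/16) + (-383)·(-5/16) = 16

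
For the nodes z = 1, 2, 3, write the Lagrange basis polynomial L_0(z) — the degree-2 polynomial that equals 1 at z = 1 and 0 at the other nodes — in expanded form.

L_0(z) = (z - 2)(z - 3) / [(-1)·(-2)]
       = (z^2 - 5z + 6) / (2)

L_0(z) = (1/2)z^2 - (5/2)z + 3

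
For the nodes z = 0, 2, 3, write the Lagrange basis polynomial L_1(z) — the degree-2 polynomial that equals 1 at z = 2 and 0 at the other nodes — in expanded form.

L_1(z) = -(1/2)z^2 + (3/2)z

L_1(z) = z(z - 3) / [(2)·(-1)]
       = (z^2 - 3z) / (-2)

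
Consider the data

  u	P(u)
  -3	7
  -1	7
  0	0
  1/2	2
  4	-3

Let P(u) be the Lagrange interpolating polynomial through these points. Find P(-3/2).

745/56

Evaluate each Lagrange basis at u = -3/2:
L_0(-3/2) = (-1/2)·(-3/2)·(-2)·(-11/2)/[(-2)·(-3)·(-7/2)·(-7)] = 11/196
L_1(-3/2) = (3/2)·(-3/2)·(-2)·(-11/2)/[(2)·(-1)·(-3/2)·(-5)] = 33/20
L_2(-3/2) = (3/2)·(-1/2)·(-2)·(-11/2)/[(3)·(1)·(-1/2)·(-4)] = -11/8
L_3(-3/2) = (3/2)·(-1/2)·(-3/2)·(-11/2)/[(7/2)·(3/2)·(1/2)·(-7/2)] = 33/49
L_4(-3/2) = (3/2)·(-1/2)·(-3/2)·(-2)/[(7)·(5)·(4)·(7/2)] = -9/1960
Sum: 7·(11/196) + 7·(33/20) + 0 + 2·(33/49) + (-3)·(-9/1960) = 745/56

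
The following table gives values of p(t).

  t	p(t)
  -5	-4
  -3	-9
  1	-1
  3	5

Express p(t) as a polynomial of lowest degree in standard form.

p(t) = -(7/96)t^3 + (23/96)t^2 + (287/96)t - 133/32

L_0(t) = (t + 3)(t - 1)(t - 3) / [-96] = -(1/96)t^3 + (1/96)t^2 + (3/32)t - 3/32
L_1(t) = (t + 5)(t - 1)(t - 3) / [48] = (1/48)t^3 + (1/48)t^2 - (17/48)t + 5/16
L_2(t) = (t + 5)(t + 3)(t - 3) / [-48] = -(1/48)t^3 - (5/48)t^2 + (3/16)t + 15/16
L_3(t) = (t + 5)(t + 3)(t - 1) / [96] = (1/96)t^3 + (7/96)t^2 + (7/96)t - 5/32
p(t) = (-4)·L_0 + (-9)·L_1 + (-1)·L_2 + 5·L_3
  (-4)·L_0(t) = (1/24)t^3 - (1/24)t^2 - (3/8)t + 3/8
  (-9)·L_1(t) = -(3/16)t^3 - (3/16)t^2 + (51/16)t - 45/16
  (-1)·L_2(t) = (1/48)t^3 + (5/48)t^2 - (3/16)t - 15/16
  5·L_3(t) = (5/96)t^3 + (35/96)t^2 + (35/96)t - 25/32
Adding term by term: -(7/96)t^3 + (23/96)t^2 + (287/96)t - 133/32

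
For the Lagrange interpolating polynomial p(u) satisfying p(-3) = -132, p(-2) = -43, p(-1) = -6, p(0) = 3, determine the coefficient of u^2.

L_0(u) = (u + 2)(u + 1)u / [-6] = -(1/6)u^3 - (1/2)u^2 - (1/3)u
L_1(u) = (u + 3)(u + 1)u / [2] = (1/2)u^3 + 2u^2 + (3/2)u
L_2(u) = (u + 3)(u + 2)u / [-2] = -(1/2)u^3 - (5/2)u^2 - 3u
L_3(u) = (u + 3)(u + 2)(u + 1) / [6] = (1/6)u^3 + u^2 + (11/6)u + 1
p(u) = (-132)·L_0 + (-43)·L_1 + (-6)·L_2 + 3·L_3
Only the coefficient of u^2 is needed; take it from each L_i and combine:
(-132)·(-1/2) + (-43)·(2) + (-6)·(-5/2) + 3·(1) = -2

-2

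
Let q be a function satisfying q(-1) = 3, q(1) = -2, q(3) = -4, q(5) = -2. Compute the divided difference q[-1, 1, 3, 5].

q[-1,1] = (-2 - 3) / (1 - (-1)) = -5/2
q[1,3] = (-4 - (-2)) / (3 - 1) = -1
q[3,5] = (-2 - (-4)) / (5 - 3) = 1
q[-1,1,3] = (-1 - (-5/2)) / (3 - (-1)) = 3/8
q[1,3,5] = (1 - (-1)) / (5 - 1) = 1/2
q[-1,1,3,5] = (1/2 - 3/8) / (5 - (-1)) = 1/48

1/48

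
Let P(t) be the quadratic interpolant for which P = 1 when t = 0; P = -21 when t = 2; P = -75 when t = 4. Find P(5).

-114

Evaluate each Lagrange basis at t = 5:
L_0(5) = (3)·(1)/[(-2)·(-4)] = 3/8
L_1(5) = (5)·(1)/[(2)·(-2)] = -5/4
L_2(5) = (5)·(3)/[(4)·(2)] = 15/8
Sum: 1·(3/8) + (-21)·(-5/4) + (-75)·(15/8) = -114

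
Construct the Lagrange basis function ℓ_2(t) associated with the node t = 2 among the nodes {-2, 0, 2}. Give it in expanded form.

ℓ_2(t) = (t + 2)t / [(4)·(2)]
       = (t^2 + 2t) / (8)

ℓ_2(t) = (1/8)t^2 + (1/4)t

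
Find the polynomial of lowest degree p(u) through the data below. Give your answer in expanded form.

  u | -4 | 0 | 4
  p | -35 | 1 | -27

p(u) = -2u^2 + u + 1

L_0(u) = u(u - 4) / [32] = (1/32)u^2 - (1/8)u
L_1(u) = (u + 4)(u - 4) / [-16] = -(1/16)u^2 + 1
L_2(u) = (u + 4)u / [32] = (1/32)u^2 + (1/8)u
p(u) = (-35)·L_0 + 1·L_1 + (-27)·L_2
  (-35)·L_0(u) = -(35/32)u^2 + (35/8)u
  1·L_1(u) = -(1/16)u^2 + 1
  (-27)·L_2(u) = -(27/32)u^2 - (27/8)u
Adding term by term: -2u^2 + u + 1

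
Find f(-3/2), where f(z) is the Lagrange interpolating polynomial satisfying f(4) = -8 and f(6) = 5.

L_0(-3/2) = (-15/2)/[(-2)] = 15/4
L_1(-3/2) = (-11/2)/[(2)] = -11/4
Sum: (-8)·(15/4) + 5·(-11/4) = -175/4

-175/4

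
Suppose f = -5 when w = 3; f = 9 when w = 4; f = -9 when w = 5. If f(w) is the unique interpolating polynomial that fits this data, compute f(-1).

Evaluate each Lagrange basis at w = -1:
L_0(-1) = (-5)·(-6)/[(-1)·(-2)] = 15
L_1(-1) = (-4)·(-6)/[(1)·(-1)] = -24
L_2(-1) = (-4)·(-5)/[(2)·(1)] = 10
Sum: (-5)·(15) + 9·(-24) + (-9)·(10) = -381

-381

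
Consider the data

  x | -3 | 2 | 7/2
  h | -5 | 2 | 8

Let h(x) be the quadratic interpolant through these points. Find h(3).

Evaluate each Lagrange basis at x = 3:
L_0(3) = (1)·(-1/2)/[(-5)·(-13/2)] = -1/65
L_1(3) = (6)·(-1/2)/[(5)·(-3/2)] = 2/5
L_2(3) = (6)·(1)/[(13/2)·(3/2)] = 8/13
Sum: (-5)·(-1/65) + 2·(2/5) + 8·(8/13) = 29/5

29/5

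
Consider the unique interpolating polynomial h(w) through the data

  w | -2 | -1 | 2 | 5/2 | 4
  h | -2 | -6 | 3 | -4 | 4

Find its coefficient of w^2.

L_0(w) = (w + 1)(w - 2)(w - 5/2)(w - 4) / [108] = (1/108)w^4 - (5/72)w^3 + (29/216)w^2 + (1/36)w - 5/27
L_1(w) = (w + 2)(w - 2)(w - 5/2)(w - 4) / [-105/2] = -(2/105)w^4 + (13/105)w^3 - (4/35)w^2 - (52/105)w + 16/21
L_2(w) = (w + 2)(w + 1)(w - 5/2)(w - 4) / [12] = (1/12)w^4 - (7/24)w^3 - (5/8)w^2 + (17/12)w + 5/3
L_3(w) = (w + 2)(w + 1)(w - 2)(w - 4) / [-189/16] = -(16/189)w^4 + (16/63)w^3 + (128/189)w^2 - (64/63)w - 256/189
L_4(w) = (w + 2)(w + 1)(w - 2)(w - 5/2) / [90] = (1/90)w^4 - (1/60)w^3 - (13/180)w^2 + (1/15)w + 1/9
h(w) = (-2)·L_0 + (-6)·L_1 + 3·L_2 + (-4)·L_3 + 4·L_4
Only the coefficient of w^2 is needed; take it from each L_i and combine:
(-2)·(29/216) + (-6)·(-4/35) + 3·(-5/8) + (-4)·(128/189) + 4·(-13/180) = -6737/1512

-6737/1512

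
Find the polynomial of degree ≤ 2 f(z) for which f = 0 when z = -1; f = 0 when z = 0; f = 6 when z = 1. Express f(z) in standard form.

L_0(z) = z(z - 1) / [2] = (1/2)z^2 - (1/2)z
L_1(z) = (z + 1)(z - 1) / [-1] = -z^2 + 1
L_2(z) = (z + 1)z / [2] = (1/2)z^2 + (1/2)z
f(z) = 0·L_0 + 0·L_1 + 6·L_2
  0·L_0(z) = 0
  0·L_1(z) = 0
  6·L_2(z) = 3z^2 + 3z
Adding term by term: 3z^2 + 3z

f(z) = 3z^2 + 3z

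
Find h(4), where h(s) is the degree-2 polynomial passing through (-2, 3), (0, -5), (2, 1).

21

Using Newton's divided-difference form:
h[-2,0] = (-5 - 3) / (0 - (-2)) = -4
h[0,2] = (1 - (-5)) / (2 - 0) = 3
h[-2,0,2] = (3 - (-4)) / (2 - (-2)) = 7/4
h(4) = 3 + (-4)·(6) + (7/4)·(6)·(4) = 21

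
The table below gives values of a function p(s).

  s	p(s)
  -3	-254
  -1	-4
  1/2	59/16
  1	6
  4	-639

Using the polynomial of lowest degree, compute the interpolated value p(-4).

-799

Evaluate each Lagrange basis at s = -4:
L_0(-4) = (-3)·(-9/2)·(-5)·(-8)/[(-2)·(-7/2)·(-4)·(-7)] = 135/49
L_1(-4) = (-1)·(-9/2)·(-5)·(-8)/[(2)·(-3/2)·(-2)·(-5)] = -6
L_2(-4) = (-1)·(-3)·(-5)·(-8)/[(7/2)·(3/2)·(-1/2)·(-7/2)] = 640/49
L_3(-4) = (-1)·(-3)·(-9/2)·(-8)/[(4)·(2)·(1/2)·(-3)] = -9
L_4(-4) = (-1)·(-3)·(-9/2)·(-5)/[(7)·(5)·(7/2)·(3)] = 9/49
Sum: (-254)·(135/49) + (-4)·(-6) + 59/16·(640/49) + 6·(-9) + (-639)·(9/49) = -799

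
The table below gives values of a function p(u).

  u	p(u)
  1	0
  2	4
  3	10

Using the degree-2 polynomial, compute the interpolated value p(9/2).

Evaluate each Lagrange basis at u = 9/2:
L_0(9/2) = (5/2)·(3/2)/[(-1)·(-2)] = 15/8
L_1(9/2) = (7/2)·(3/2)/[(1)·(-1)] = -21/4
L_2(9/2) = (7/2)·(5/2)/[(2)·(1)] = 35/8
Sum: 0 + 4·(-21/4) + 10·(35/8) = 91/4

91/4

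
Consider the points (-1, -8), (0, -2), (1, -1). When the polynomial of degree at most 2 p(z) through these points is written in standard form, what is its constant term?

-2

L_0(z) = z(z - 1) / [2] = (1/2)z^2 - (1/2)z
L_1(z) = (z + 1)(z - 1) / [-1] = -z^2 + 1
L_2(z) = (z + 1)z / [2] = (1/2)z^2 + (1/2)z
p(z) = (-8)·L_0 + (-2)·L_1 + (-1)·L_2
Only the constant term is needed; take it from each L_i and combine:
(-8)·(0) + (-2)·(1) + (-1)·(0) = -2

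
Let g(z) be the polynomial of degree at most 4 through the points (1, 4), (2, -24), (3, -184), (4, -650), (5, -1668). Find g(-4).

-786

Evaluate each Lagrange basis at z = -4:
L_0(-4) = (-6)·(-7)·(-8)·(-9)/[(-1)·(-2)·(-3)·(-4)] = 126
L_1(-4) = (-5)·(-7)·(-8)·(-9)/[(1)·(-1)·(-2)·(-3)] = -420
L_2(-4) = (-5)·(-6)·(-8)·(-9)/[(2)·(1)·(-1)·(-2)] = 540
L_3(-4) = (-5)·(-6)·(-7)·(-9)/[(3)·(2)·(1)·(-1)] = -315
L_4(-4) = (-5)·(-6)·(-7)·(-8)/[(4)·(3)·(2)·(1)] = 70
Sum: 4·(126) + (-24)·(-420) + (-184)·(540) + (-650)·(-315) + (-1668)·(70) = -786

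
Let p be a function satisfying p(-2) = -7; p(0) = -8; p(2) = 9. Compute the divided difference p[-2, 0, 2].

9/4

p[-2,0] = (-8 - (-7)) / (0 - (-2)) = -1/2
p[0,2] = (9 - (-8)) / (2 - 0) = 17/2
p[-2,0,2] = (17/2 - (-1/2)) / (2 - (-2)) = 9/4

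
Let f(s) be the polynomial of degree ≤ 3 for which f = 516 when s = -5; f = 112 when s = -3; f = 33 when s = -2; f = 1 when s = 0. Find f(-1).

Evaluate each Lagrange basis at s = -1:
L_0(-1) = (2)·(1)·(-1)/[(-2)·(-3)·(-5)] = 1/15
L_1(-1) = (4)·(1)·(-1)/[(2)·(-1)·(-3)] = -2/3
L_2(-1) = (4)·(2)·(-1)/[(3)·(1)·(-2)] = 4/3
L_3(-1) = (4)·(2)·(1)/[(5)·(3)·(2)] = 4/15
Sum: 516·(1/15) + 112·(-2/3) + 33·(4/3) + 1·(4/15) = 4

4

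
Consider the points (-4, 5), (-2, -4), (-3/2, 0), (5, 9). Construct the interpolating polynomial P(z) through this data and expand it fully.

P(z) = -(541/819)z^3 + (25/546)z^2 + (23375/1638)z + 5207/273

Newton's divided differences:
P[-4,-2] = (-4 - 5) / (-2 - (-4)) = -9/2
P[-2,-3/2] = (0 - (-4)) / (-3/2 - (-2)) = 8
P[-3/2,5] = (9 - 0) / (5 - (-3/2)) = 18/13
P[-4,-2,-3/2] = (8 - (-9/2)) / (-3/2 - (-4)) = 5
P[-2,-3/2,5] = (18/13 - 8) / (5 - (-2)) = -86/91
P[-4,-2,-3/2,5] = (-86/91 - 5) / (5 - (-4)) = -541/819
P(z) = 5 + (-9/2)·(z + 4) + 5·(z + 4)(z + 2) + (-541/819)·(z + 4)(z + 2)(z + 3/2)
Expanding: P(z) = -(541/819)z^3 + (25/546)z^2 + (23375/1638)z + 5207/273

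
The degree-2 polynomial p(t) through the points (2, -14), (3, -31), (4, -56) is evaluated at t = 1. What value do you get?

-5

L_0(1) = (-2)·(-3)/[(-1)·(-2)] = 3
L_1(1) = (-1)·(-3)/[(1)·(-1)] = -3
L_2(1) = (-1)·(-2)/[(2)·(1)] = 1
Sum: (-14)·(3) + (-31)·(-3) + (-56)·(1) = -5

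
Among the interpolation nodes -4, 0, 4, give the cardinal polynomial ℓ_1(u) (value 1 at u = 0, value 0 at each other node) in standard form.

ℓ_1(u) = -(1/16)u^2 + 1

ℓ_1(u) = (u + 4)(u - 4) / [(4)·(-4)]
       = (u^2 - 16) / (-16)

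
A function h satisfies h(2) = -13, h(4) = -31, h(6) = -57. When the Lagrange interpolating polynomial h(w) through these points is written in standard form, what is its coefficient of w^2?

Build the Lagrange basis polynomials:
L_0(w) = (w - 4)(w - 6) / [8] = (1/8)w^2 - (5/4)w + 3
L_1(w) = (w - 2)(w - 6) / [-4] = -(1/4)w^2 + 2w - 3
L_2(w) = (w - 2)(w - 4) / [8] = (1/8)w^2 - (3/4)w + 1
h(w) = (-13)·L_0 + (-31)·L_1 + (-57)·L_2
Only the coefficient of w^2 is needed; take it from each L_i and combine:
(-13)·(1/8) + (-31)·(-1/4) + (-57)·(1/8) = -1

-1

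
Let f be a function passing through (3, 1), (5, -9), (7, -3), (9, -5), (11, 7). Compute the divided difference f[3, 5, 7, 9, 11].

23/192

f[3,5] = (-9 - 1) / (5 - 3) = -5
f[5,7] = (-3 - (-9)) / (7 - 5) = 3
f[7,9] = (-5 - (-3)) / (9 - 7) = -1
f[9,11] = (7 - (-5)) / (11 - 9) = 6
f[3,5,7] = (3 - (-5)) / (7 - 3) = 2
f[5,7,9] = (-1 - 3) / (9 - 5) = -1
f[7,9,11] = (6 - (-1)) / (11 - 7) = 7/4
f[3,5,7,9] = (-1 - 2) / (9 - 3) = -1/2
f[5,7,9,11] = (7/4 - (-1)) / (11 - 5) = 11/24
f[3,5,7,9,11] = (11/24 - (-1/2)) / (11 - 3) = 23/192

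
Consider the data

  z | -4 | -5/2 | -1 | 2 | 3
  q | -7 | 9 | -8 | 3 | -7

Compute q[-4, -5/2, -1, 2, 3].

-85/198

q[-4,-5/2] = (9 - (-7)) / (-5/2 - (-4)) = 32/3
q[-5/2,-1] = (-8 - 9) / (-1 - (-5/2)) = -34/3
q[-1,2] = (3 - (-8)) / (2 - (-1)) = 11/3
q[2,3] = (-7 - 3) / (3 - 2) = -10
q[-4,-5/2,-1] = (-34/3 - 32/3) / (-1 - (-4)) = -22/3
q[-5/2,-1,2] = (11/3 - (-34/3)) / (2 - (-5/2)) = 10/3
q[-1,2,3] = (-10 - 11/3) / (3 - (-1)) = -41/12
q[-4,-5/2,-1,2] = (10/3 - (-22/3)) / (2 - (-4)) = 16/9
q[-5/2,-1,2,3] = (-41/12 - 10/3) / (3 - (-5/2)) = -27/22
q[-4,-5/2,-1,2,3] = (-27/22 - 16/9) / (3 - (-4)) = -85/198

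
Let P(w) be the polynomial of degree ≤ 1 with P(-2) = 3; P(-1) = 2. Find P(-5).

6

L_0(-5) = (-4)/[(-1)] = 4
L_1(-5) = (-3)/[(1)] = -3
Sum: 3·(4) + 2·(-3) = 6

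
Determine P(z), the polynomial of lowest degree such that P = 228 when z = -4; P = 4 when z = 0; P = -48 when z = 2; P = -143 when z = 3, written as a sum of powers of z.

Newton's divided differences:
P[-4,0] = (4 - 228) / (0 - (-4)) = -56
P[0,2] = (-48 - 4) / (2 - 0) = -26
P[2,3] = (-143 - (-48)) / (3 - 2) = -95
P[-4,0,2] = (-26 - (-56)) / (2 - (-4)) = 5
P[0,2,3] = (-95 - (-26)) / (3 - 0) = -23
P[-4,0,2,3] = (-23 - 5) / (3 - (-4)) = -4
P(z) = 228 + (-56)·(z + 4) + 5·(z + 4)z + (-4)·(z + 4)z(z - 2)
Expanding: P(z) = -4z^3 - 3z^2 - 4z + 4

P(z) = -4z^3 - 3z^2 - 4z + 4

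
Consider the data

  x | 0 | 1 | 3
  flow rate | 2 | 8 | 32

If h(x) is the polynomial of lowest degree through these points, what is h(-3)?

Using Newton's divided-difference form:
h[0,1] = (8 - 2) / (1 - 0) = 6
h[1,3] = (32 - 8) / (3 - 1) = 12
h[0,1,3] = (12 - 6) / (3 - 0) = 2
h(-3) = 2 + 6·(-3) + 2·(-3)·(-4) = 8

8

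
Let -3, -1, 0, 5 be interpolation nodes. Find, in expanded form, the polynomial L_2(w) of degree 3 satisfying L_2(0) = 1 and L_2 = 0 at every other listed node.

L_2(w) = (w + 3)(w + 1)(w - 5) / [(3)·(1)·(-5)]
       = (w^3 - w^2 - 17w - 15) / (-15)

L_2(w) = -(1/15)w^3 + (1/15)w^2 + (17/15)w + 1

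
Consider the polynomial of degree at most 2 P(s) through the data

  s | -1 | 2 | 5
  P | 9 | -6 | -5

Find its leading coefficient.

8/9

L_0(s) = (s - 2)(s - 5) / [18] = (1/18)s^2 - (7/18)s + 5/9
L_1(s) = (s + 1)(s - 5) / [-9] = -(1/9)s^2 + (4/9)s + 5/9
L_2(s) = (s + 1)(s - 2) / [18] = (1/18)s^2 - (1/18)s - 1/9
P(s) = 9·L_0 + (-6)·L_1 + (-5)·L_2
Only the coefficient of s^2 is needed; take it from each L_i and combine:
9·(1/18) + (-6)·(-1/9) + (-5)·(1/18) = 8/9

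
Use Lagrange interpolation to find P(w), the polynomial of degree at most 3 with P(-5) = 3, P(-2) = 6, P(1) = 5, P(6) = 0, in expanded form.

P(w) = (5/396)w^3 - (29/198)w^2 - (205/396)w + 373/66

Build the Lagrange basis polynomials:
L_0(w) = (w + 2)(w - 1)(w - 6) / [-198] = -(1/198)w^3 + (5/198)w^2 + (4/99)w - 2/33
L_1(w) = (w + 5)(w - 1)(w - 6) / [72] = (1/72)w^3 - (1/36)w^2 - (29/72)w + 5/12
L_2(w) = (w + 5)(w + 2)(w - 6) / [-90] = -(1/90)w^3 - (1/90)w^2 + (16/45)w + 2/3
L_3(w) = (w + 5)(w + 2)(w - 1) / [440] = (1/440)w^3 + (3/220)w^2 + (3/440)w - 1/44
P(w) = 3·L_0 + 6·L_1 + 5·L_2 + 0·L_3
  3·L_0(w) = -(1/66)w^3 + (5/66)w^2 + (4/33)w - 2/11
  6·L_1(w) = (1/12)w^3 - (1/6)w^2 - (29/12)w + 5/2
  5·L_2(w) = -(1/18)w^3 - (1/18)w^2 + (16/9)w + 10/3
  0·L_3(w) = 0
Adding term by term: (5/396)w^3 - (29/198)w^2 - (205/396)w + 373/66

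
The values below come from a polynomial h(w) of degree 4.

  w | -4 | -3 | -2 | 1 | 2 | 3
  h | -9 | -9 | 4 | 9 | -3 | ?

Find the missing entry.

The 5 known values determine h uniquely (degree ≤ 4).
L_0(3) = (6)·(5)·(2)·(1)/[(-1)·(-2)·(-5)·(-6)] = 1
L_1(3) = (7)·(5)·(2)·(1)/[(1)·(-1)·(-4)·(-5)] = -7/2
L_2(3) = (7)·(6)·(2)·(1)/[(2)·(1)·(-3)·(-4)] = 7/2
L_3(3) = (7)·(6)·(5)·(1)/[(5)·(4)·(3)·(-1)] = -7/2
L_4(3) = (7)·(6)·(5)·(2)/[(6)·(5)·(4)·(1)] = 7/2
Sum: (-9)·(1) + (-9)·(-7/2) + 4·(7/2) + 9·(-7/2) + (-3)·(7/2) = -11/2

-11/2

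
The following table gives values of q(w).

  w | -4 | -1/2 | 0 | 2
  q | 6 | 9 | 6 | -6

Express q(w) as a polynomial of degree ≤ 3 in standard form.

Newton's divided differences:
q[-4,-1/2] = (9 - 6) / (-1/2 - (-4)) = 6/7
q[-1/2,0] = (6 - 9) / (0 - (-1/2)) = -6
q[0,2] = (-6 - 6) / (2 - 0) = -6
q[-4,-1/2,0] = (-6 - 6/7) / (0 - (-4)) = -12/7
q[-1/2,0,2] = (-6 - (-6)) / (2 - (-1/2)) = 0
q[-4,-1/2,0,2] = (0 - (-12/7)) / (2 - (-4)) = 2/7
q(w) = 6 + (6/7)·(w + 4) + (-12/7)·(w + 4)(w + 1/2) + (2/7)·(w + 4)(w + 1/2)w
Expanding: q(w) = (2/7)w^3 - (3/7)w^2 - (44/7)w + 6

q(w) = (2/7)w^3 - (3/7)w^2 - (44/7)w + 6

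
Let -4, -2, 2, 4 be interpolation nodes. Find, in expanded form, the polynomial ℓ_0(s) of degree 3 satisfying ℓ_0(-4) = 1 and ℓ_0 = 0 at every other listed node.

ℓ_0(s) = -(1/96)s^3 + (1/24)s^2 + (1/24)s - 1/6

ℓ_0(s) = (s + 2)(s - 2)(s - 4) / [(-2)·(-6)·(-8)]
       = (s^3 - 4s^2 - 4s + 16) / (-96)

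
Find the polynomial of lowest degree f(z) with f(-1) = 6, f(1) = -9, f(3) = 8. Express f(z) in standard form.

f(z) = 4z^2 - (15/2)z - 11/2

Build the Lagrange basis polynomials:
L_0(z) = (z - 1)(z - 3) / [8] = (1/8)z^2 - (1/2)z + 3/8
L_1(z) = (z + 1)(z - 3) / [-4] = -(1/4)z^2 + (1/2)z + 3/4
L_2(z) = (z + 1)(z - 1) / [8] = (1/8)z^2 - 1/8
f(z) = 6·L_0 + (-9)·L_1 + 8·L_2
  6·L_0(z) = (3/4)z^2 - 3z + 9/4
  (-9)·L_1(z) = (9/4)z^2 - (9/2)z - 27/4
  8·L_2(z) = z^2 - 1
Adding term by term: 4z^2 - (15/2)z - 11/2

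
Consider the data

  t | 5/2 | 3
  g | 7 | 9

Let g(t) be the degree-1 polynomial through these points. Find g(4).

13

Evaluate each Lagrange basis at t = 4:
L_0(4) = (1)/[(-1/2)] = -2
L_1(4) = (3/2)/[(1/2)] = 3
Sum: 7·(-2) + 9·(3) = 13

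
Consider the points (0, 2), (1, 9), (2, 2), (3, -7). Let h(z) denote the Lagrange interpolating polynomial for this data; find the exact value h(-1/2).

-21/2

Evaluate each Lagrange basis at z = -1/2:
L_0(-1/2) = (-3/2)·(-5/2)·(-7/2)/[(-1)·(-2)·(-3)] = 35/16
L_1(-1/2) = (-1/2)·(-5/2)·(-7/2)/[(1)·(-1)·(-2)] = -35/16
L_2(-1/2) = (-1/2)·(-3/2)·(-7/2)/[(2)·(1)·(-1)] = 21/16
L_3(-1/2) = (-1/2)·(-3/2)·(-5/2)/[(3)·(2)·(1)] = -5/16
Sum: 2·(35/16) + 9·(-35/16) + 2·(21/16) + (-7)·(-5/16) = -21/2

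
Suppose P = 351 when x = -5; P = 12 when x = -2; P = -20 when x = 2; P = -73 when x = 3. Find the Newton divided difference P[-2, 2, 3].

-9

P[-2,2] = (-20 - 12) / (2 - (-2)) = -8
P[2,3] = (-73 - (-20)) / (3 - 2) = -53
P[-2,2,3] = (-53 - (-8)) / (3 - (-2)) = -9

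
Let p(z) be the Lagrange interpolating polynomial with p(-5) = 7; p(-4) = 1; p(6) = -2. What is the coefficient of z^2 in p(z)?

57/110

The leading coefficient equals the top divided difference p[-5,-4,6].
p[-5,-4] = (1 - 7) / (-4 - (-5)) = -6
p[-4,6] = (-2 - 1) / (6 - (-4)) = -3/10
p[-5,-4,6] = (-3/10 - (-6)) / (6 - (-5)) = 57/110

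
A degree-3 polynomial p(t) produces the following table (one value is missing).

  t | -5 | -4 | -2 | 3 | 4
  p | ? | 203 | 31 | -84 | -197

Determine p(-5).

The 4 known values determine p uniquely (degree ≤ 3).
L_0(-5) = (-3)·(-8)·(-9)/[(-2)·(-7)·(-8)] = 27/14
L_1(-5) = (-1)·(-8)·(-9)/[(2)·(-5)·(-6)] = -6/5
L_2(-5) = (-1)·(-3)·(-9)/[(7)·(5)·(-1)] = 27/35
L_3(-5) = (-1)·(-3)·(-8)/[(8)·(6)·(1)] = -1/2
Sum: 203·(27/14) + 31·(-6/5) + (-84)·(27/35) + (-197)·(-1/2) = 388

388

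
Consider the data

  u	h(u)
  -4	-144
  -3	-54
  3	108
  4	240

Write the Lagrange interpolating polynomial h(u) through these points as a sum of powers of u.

h(u) = 3u^3 + 3u^2

L_0(u) = (u + 3)(u - 3)(u - 4) / [-56] = -(1/56)u^3 + (1/14)u^2 + (9/56)u - 9/14
L_1(u) = (u + 4)(u - 3)(u - 4) / [42] = (1/42)u^3 - (1/14)u^2 - (8/21)u + 8/7
L_2(u) = (u + 4)(u + 3)(u - 4) / [-42] = -(1/42)u^3 - (1/14)u^2 + (8/21)u + 8/7
L_3(u) = (u + 4)(u + 3)(u - 3) / [56] = (1/56)u^3 + (1/14)u^2 - (9/56)u - 9/14
h(u) = (-144)·L_0 + (-54)·L_1 + 108·L_2 + 240·L_3
  (-144)·L_0(u) = (18/7)u^3 - (72/7)u^2 - (162/7)u + 648/7
  (-54)·L_1(u) = -(9/7)u^3 + (27/7)u^2 + (144/7)u - 432/7
  108·L_2(u) = -(18/7)u^3 - (54/7)u^2 + (288/7)u + 864/7
  240·L_3(u) = (30/7)u^3 + (120/7)u^2 - (270/7)u - 1080/7
Adding term by term: 3u^3 + 3u^2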